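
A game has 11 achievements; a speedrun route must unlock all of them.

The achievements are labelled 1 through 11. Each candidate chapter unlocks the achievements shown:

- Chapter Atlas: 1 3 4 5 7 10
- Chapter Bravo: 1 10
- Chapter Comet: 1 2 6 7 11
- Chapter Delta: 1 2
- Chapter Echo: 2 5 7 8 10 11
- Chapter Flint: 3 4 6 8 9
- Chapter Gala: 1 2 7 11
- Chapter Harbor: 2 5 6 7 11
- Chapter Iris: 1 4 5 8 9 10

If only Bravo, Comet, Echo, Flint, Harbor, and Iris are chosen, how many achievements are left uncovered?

0

Union of Bravo, Comet, Echo, Flint, Harbor, Iris = {1, 2, 3, 4, 5, 6, 7, 8, 9, 10, 11} — that's every achievement, so 0 are uncovered.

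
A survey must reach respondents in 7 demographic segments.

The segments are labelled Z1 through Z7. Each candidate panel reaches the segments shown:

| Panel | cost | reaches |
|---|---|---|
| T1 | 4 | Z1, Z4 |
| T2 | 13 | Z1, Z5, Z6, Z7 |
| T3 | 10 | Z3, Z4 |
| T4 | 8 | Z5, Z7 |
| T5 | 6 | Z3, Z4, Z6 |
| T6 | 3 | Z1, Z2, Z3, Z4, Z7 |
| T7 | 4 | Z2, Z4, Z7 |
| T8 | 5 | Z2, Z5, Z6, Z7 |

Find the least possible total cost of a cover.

8

T6, T8 together cover every segment (T6 ∪ T8 = {Z1, Z2, Z3, Z4, Z5, Z6, Z7}); total cost 3 + 5 = 8.
No covering selection has total cost below 8.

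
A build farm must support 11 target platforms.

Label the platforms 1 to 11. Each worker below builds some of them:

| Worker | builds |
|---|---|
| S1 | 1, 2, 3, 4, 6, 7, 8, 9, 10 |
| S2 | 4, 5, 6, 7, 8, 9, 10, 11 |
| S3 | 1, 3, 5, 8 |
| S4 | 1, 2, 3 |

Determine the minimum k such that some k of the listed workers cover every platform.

2

S1 and S2 together: S1 ∪ S2 = {1, 2, 3, 4, 5, 6, 7, 8, 9, 10, 11} — every platform is covered.
No single worker has all 11 platforms (the largest, S1, has 9), so 2 is optimal.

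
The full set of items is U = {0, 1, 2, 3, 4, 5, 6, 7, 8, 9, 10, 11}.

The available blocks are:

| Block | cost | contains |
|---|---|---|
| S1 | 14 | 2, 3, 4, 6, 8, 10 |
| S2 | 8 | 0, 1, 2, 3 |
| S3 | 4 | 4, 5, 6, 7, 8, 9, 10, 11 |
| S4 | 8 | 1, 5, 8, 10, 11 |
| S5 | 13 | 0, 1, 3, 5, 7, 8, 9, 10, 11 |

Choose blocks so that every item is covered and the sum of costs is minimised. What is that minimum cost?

12

S2, S3 together cover every item (S2 ∪ S3 = {0, 1, 2, 3, 4, 5, 6, 7, 8, 9, 10, 11}); total cost 8 + 4 = 12.
No covering selection has total cost below 12.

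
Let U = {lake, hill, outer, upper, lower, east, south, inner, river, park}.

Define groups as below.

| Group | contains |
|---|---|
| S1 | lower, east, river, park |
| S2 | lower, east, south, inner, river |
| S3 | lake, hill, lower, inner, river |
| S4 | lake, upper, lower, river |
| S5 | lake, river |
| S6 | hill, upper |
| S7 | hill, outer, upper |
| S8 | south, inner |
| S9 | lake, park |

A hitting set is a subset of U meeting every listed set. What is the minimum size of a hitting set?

Take H = {lake, hill, south, river}. Each listed group contains at least one of these, so H is a hitting set of size 4.
No choice of 3 points meets every group, so 4 is the minimum.

4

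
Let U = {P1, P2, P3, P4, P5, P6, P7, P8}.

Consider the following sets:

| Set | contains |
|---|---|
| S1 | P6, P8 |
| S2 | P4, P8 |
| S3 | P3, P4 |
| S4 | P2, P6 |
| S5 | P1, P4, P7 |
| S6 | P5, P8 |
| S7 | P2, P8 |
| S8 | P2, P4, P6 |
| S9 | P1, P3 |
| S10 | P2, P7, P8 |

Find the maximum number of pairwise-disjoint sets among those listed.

S6, S8, S9 are pairwise disjoint (S6={P5,P8}; S8={P2,P4,P6}; S9={P1,P3}).
Every remaining set overlaps one of these, and no 4 of the listed sets are pairwise disjoint, so 3 is the maximum.

3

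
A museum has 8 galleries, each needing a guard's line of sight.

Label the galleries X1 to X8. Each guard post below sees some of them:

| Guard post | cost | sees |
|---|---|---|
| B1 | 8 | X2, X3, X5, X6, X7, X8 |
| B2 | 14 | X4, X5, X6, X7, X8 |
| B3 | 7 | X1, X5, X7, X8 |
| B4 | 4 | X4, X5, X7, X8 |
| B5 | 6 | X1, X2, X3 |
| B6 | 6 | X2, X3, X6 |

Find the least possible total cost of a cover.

B4, B5, B6 together cover every gallery (B4 ∪ B5 ∪ B6 = {X1, X2, X3, X4, X5, X6, X7, X8}); total cost 4 + 6 + 6 = 16.
No covering selection has total cost below 16.

16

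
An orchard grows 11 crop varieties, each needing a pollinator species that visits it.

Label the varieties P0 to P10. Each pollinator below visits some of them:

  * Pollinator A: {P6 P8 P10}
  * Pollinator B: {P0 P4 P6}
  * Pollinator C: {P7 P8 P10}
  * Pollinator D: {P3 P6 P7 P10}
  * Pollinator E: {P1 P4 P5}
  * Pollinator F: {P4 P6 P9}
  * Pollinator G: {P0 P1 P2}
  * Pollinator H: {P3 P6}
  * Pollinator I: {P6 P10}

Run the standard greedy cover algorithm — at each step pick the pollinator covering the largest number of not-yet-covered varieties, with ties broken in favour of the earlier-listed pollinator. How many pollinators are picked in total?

5

Greedy: pick D (covers 4 new) → pick E (covers 3 new) → pick G (covers 2 new) → pick A (covers 1 new) → pick F (covers 1 new). Total picks: 5.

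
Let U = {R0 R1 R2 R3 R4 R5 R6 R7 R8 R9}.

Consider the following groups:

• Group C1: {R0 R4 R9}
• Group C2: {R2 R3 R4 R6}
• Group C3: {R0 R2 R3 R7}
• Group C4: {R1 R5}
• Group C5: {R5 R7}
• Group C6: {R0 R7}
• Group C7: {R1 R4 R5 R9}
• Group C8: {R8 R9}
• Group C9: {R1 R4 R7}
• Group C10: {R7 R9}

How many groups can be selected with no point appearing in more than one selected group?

4

C2, C4, C6, C8 are pairwise disjoint (C2={R2,R3,R4,R6}; C4={R1,R5}; C6={R0,R7}; C8={R8,R9}).
Every remaining group overlaps one of these, and no 5 of the listed groups are pairwise disjoint, so 4 is the maximum.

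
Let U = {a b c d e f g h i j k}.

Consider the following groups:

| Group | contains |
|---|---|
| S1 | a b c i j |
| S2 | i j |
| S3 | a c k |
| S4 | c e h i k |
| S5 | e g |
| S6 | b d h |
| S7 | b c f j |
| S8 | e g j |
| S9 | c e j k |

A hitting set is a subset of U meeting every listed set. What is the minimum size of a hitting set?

4

Take T = {b, c, e, j}. Each listed group contains at least one of these, so T is a hitting set of size 4.
The groups S2, S3, S5, S6 are pairwise disjoint, so any hitting set needs a separate element for each — at least 4. Hence 4 is optimal.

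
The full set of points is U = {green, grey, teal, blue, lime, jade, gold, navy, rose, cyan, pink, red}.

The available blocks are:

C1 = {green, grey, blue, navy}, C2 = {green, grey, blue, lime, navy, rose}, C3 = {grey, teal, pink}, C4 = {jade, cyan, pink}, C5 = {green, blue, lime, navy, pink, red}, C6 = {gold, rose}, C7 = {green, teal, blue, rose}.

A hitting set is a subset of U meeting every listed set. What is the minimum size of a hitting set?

3

H = {blue, rose, pink} meets every block (each contains at least one member of H), and |H| = 3.
The blocks C1, C4, C6 are pairwise disjoint, so any hitting set needs a separate point for each — at least 3. Hence 3 is optimal.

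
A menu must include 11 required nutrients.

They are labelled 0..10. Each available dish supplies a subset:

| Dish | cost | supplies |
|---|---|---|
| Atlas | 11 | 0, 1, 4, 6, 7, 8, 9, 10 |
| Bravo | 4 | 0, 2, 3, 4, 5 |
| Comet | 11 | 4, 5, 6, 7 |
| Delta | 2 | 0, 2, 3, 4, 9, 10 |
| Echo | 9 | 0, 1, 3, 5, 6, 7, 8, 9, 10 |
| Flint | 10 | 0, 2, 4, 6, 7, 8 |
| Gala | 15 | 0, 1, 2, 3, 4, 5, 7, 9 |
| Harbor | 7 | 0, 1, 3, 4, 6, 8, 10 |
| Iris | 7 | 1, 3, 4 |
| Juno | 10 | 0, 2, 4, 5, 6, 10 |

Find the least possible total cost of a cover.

Delta, Echo together cover every nutrient (Delta ∪ Echo = {0, 1, 2, 3, 4, 5, 6, 7, 8, 9, 10}); total cost 2 + 9 = 11.
No covering selection has total cost below 11.

11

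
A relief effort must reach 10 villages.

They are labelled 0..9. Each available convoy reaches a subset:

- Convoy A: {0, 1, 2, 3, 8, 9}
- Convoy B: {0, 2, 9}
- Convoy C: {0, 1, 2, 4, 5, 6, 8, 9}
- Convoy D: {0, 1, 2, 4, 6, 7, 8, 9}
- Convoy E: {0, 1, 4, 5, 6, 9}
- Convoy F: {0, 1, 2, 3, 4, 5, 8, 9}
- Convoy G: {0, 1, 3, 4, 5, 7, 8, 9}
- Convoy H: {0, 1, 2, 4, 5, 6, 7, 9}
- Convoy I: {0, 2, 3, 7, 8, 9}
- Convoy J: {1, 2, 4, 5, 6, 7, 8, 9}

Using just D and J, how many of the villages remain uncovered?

1

Union of D, J = {0, 1, 2, 4, 5, 6, 7, 8, 9}.
Not covered: 3 — 1 village.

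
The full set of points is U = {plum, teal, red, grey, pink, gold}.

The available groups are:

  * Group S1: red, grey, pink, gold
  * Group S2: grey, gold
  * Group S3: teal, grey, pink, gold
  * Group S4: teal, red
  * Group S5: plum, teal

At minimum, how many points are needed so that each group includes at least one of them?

2

The 2 points {teal, grey} hit every group.
The groups S2, S4 are pairwise disjoint, so any hitting set needs a separate point for each — at least 2. Hence 2 is optimal.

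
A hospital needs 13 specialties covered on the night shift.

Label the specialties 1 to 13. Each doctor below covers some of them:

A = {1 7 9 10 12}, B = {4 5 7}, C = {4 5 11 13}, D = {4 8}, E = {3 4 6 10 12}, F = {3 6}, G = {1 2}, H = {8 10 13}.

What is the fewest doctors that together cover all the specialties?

5

Take {A, C, E, G, H}. Their union is {1, 2, 3, 4, 5, 6, 7, 8, 9, 10, 11, 12, 13}, which is all 13 specialties.
No 4 of the 8 doctors cover everything (all 70 combinations miss at least one specialty), so 5 is optimal.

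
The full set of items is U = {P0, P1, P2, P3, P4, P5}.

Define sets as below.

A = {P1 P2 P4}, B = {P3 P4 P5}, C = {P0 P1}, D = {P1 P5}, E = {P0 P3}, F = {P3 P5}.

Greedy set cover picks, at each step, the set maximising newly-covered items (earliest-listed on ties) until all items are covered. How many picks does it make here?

3

Greedy: pick A (covers 3 new) → pick B (covers 2 new) → pick C (covers 1 new). Total picks: 3.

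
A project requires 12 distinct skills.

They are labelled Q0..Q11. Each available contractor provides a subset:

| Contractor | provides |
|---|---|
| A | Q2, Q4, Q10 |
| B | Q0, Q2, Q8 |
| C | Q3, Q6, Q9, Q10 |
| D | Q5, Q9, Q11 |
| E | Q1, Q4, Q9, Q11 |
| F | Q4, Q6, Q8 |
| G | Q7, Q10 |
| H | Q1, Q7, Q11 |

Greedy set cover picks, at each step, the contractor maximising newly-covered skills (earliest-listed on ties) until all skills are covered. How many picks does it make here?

Greedy: pick C (covers 4 new) → pick B (covers 3 new) → pick E (covers 3 new) → pick D (covers 1 new) → pick G (covers 1 new). Total picks: 5.

5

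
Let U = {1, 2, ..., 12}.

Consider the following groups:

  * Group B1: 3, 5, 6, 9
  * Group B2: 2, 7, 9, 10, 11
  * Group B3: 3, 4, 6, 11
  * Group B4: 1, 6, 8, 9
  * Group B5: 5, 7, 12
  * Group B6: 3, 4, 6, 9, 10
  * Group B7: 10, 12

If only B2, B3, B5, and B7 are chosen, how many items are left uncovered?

2

Union of B2, B3, B5, B7 = {2, 3, 4, 5, 6, 7, 9, 10, 11, 12}.
Not covered: 1, 8 — 2 items.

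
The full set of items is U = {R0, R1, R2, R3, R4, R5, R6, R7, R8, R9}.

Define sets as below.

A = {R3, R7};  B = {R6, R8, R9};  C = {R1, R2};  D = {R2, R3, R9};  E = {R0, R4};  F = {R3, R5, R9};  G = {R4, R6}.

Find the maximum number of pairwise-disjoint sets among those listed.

A, B, C, E are pairwise disjoint (A={R3,R7}; B={R6,R8,R9}; C={R1,R2}; E={R0,R4}).
Every remaining set overlaps one of these, and no 5 of the listed sets are pairwise disjoint, so 4 is the maximum.

4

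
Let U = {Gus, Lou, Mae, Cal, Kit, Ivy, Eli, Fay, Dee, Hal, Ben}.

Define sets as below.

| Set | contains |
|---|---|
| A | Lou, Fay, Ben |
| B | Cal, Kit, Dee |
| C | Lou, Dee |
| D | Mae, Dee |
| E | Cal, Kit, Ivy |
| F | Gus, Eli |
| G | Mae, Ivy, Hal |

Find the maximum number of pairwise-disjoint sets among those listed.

A, D, E, F are pairwise disjoint (A={Lou,Fay,Ben}; D={Mae,Dee}; E={Cal,Kit,Ivy}; F={Gus,Eli}).
Every remaining set overlaps one of these, and no 5 of the listed sets are pairwise disjoint, so 4 is the maximum.

4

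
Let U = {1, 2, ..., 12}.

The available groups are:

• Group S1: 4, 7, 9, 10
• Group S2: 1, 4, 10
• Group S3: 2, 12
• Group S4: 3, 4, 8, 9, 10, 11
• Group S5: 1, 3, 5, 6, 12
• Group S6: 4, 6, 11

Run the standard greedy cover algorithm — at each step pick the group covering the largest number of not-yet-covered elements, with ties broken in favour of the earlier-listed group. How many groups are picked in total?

4

Greedy: pick S4 (covers 6 new) → pick S5 (covers 4 new) → pick S1 (covers 1 new) → pick S3 (covers 1 new). Total picks: 4.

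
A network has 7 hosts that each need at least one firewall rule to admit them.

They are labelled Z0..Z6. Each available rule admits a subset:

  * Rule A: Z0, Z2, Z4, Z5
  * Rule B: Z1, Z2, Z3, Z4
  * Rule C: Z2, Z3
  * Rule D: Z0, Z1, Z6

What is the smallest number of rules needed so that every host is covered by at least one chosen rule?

A and B and D together: A ∪ B ∪ D = {Z0, Z1, Z2, Z3, Z4, Z5, Z6} — every host is covered.
Only A contains Z5, so A is forced; the remaining 3 hosts need at least 2 more rules (each remaining rule adds at most 2) — so at least 3 rules are needed, and 3 is optimal.

3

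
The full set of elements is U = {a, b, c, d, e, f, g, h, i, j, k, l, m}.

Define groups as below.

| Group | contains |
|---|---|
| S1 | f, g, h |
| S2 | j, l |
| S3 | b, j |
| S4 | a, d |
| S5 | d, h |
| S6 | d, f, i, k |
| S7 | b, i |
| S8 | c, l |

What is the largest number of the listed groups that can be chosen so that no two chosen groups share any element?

4

S1, S4, S7, S8 are pairwise disjoint (S1={f,g,h}; S4={a,d}; S7={b,i}; S8={c,l}).
Every remaining group overlaps one of these, and no 5 of the listed groups are pairwise disjoint, so 4 is the maximum.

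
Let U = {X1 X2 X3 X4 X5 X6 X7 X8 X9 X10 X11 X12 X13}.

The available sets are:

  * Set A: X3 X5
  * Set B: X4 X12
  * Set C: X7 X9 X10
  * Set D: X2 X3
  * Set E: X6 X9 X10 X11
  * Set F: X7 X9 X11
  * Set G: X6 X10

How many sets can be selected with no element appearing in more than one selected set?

4

B, D, F, G are pairwise disjoint (B={X4,X12}; D={X2,X3}; F={X7,X9,X11}; G={X6,X10}).
Every remaining set overlaps one of these, and no 5 of the listed sets are pairwise disjoint, so 4 is the maximum.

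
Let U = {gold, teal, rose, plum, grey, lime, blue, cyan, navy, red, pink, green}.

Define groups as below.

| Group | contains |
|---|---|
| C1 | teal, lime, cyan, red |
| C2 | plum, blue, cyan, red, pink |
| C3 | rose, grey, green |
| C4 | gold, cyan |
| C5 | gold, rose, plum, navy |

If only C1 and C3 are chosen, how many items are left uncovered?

5

Union of C1, C3 = {teal, rose, grey, lime, cyan, red, green}.
Not covered: gold, plum, blue, navy, pink — 5 items.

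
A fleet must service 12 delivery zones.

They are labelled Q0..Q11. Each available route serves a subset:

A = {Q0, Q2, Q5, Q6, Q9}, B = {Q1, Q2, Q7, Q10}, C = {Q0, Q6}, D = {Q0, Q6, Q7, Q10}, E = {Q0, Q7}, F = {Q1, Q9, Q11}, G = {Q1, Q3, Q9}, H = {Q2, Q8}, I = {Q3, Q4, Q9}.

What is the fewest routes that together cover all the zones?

A and D and F and H and I together: A ∪ D ∪ F ∪ H ∪ I = {Q0, Q1, Q2, Q3, Q4, Q5, Q6, Q7, Q8, Q9, Q10, Q11} — every zone is covered.
No 4 of the 9 routes cover everything (all 126 combinations miss at least one zone), so 5 is optimal.

5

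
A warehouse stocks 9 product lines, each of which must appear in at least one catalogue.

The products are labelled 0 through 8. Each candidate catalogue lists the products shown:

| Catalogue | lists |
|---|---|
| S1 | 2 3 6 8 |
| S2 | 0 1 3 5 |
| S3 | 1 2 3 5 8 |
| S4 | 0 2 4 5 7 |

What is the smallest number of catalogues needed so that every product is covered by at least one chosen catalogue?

S1 and S2 and S4 together: S1 ∪ S2 ∪ S4 = {0, 1, 2, 3, 4, 5, 6, 7, 8} — every product is covered.
Only S4 contains 4, so S4 is forced; the remaining 4 products need at least 2 more catalogues (each remaining catalogue adds at most 3) — so at least 3 catalogues are needed, and 3 is optimal.

3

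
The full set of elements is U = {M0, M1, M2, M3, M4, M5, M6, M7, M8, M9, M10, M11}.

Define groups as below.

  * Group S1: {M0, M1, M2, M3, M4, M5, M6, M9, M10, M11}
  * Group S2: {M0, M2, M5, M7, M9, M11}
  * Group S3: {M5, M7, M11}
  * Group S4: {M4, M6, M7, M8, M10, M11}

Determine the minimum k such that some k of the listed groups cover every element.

2

Take {S1, S4}. Their union is {M0, M1, M2, M3, M4, M5, M6, M7, M8, M9, M10, M11}, which is all 12 elements.
No single group has all 12 elements (the largest, S1, has 10), so 2 is optimal.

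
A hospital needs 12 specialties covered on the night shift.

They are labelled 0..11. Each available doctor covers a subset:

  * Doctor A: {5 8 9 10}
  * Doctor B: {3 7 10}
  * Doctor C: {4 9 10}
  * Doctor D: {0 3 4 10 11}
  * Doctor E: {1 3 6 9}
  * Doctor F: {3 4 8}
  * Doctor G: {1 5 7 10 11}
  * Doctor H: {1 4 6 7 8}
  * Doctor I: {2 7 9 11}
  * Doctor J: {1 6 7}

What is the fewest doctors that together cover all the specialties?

4

A and D and E and I together: A ∪ D ∪ E ∪ I = {0, 1, 2, 3, 4, 5, 6, 7, 8, 9, 10, 11} — every specialty is covered.
No 3 of the 10 doctors cover everything (all 120 combinations miss at least one specialty), so 4 is optimal.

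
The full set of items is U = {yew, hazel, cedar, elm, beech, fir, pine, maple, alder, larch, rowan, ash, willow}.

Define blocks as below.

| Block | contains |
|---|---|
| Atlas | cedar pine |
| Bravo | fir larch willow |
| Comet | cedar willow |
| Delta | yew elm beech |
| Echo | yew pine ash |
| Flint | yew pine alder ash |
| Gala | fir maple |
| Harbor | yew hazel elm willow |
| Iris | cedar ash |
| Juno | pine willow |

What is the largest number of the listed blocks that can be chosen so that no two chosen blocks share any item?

4

Delta, Gala, Iris, Juno are pairwise disjoint (Delta={yew,elm,beech}; Gala={fir,maple}; Iris={cedar,ash}; Juno={pine,willow}).
Every remaining block overlaps one of these, and no 5 of the listed blocks are pairwise disjoint, so 4 is the maximum.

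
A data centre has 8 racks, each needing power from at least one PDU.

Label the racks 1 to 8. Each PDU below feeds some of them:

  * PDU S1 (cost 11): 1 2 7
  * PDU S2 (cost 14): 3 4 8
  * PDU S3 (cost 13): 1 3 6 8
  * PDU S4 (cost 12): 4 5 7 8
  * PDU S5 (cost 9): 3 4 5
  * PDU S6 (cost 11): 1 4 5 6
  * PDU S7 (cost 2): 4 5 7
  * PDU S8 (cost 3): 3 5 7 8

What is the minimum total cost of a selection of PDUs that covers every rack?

25

S1, S6, S8 together cover every rack (S1 ∪ S6 ∪ S8 = {1, 2, 3, 4, 5, 6, 7, 8}); total cost 11 + 11 + 3 = 25.
The greedy pick S7, S8, S1, S6 costs 27; no covering selection beats 25.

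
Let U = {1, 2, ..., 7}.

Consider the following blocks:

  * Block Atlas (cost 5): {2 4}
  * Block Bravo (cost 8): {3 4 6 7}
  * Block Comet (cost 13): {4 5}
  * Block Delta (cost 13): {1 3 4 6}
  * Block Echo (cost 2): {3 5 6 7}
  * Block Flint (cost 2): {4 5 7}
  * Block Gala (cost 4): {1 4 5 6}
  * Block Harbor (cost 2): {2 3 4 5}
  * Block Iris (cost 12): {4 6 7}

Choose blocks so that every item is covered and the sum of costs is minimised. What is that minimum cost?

Flint, Gala, Harbor together cover every item (Flint ∪ Gala ∪ Harbor = {1, 2, 3, 4, 5, 6, 7}); total cost 2 + 4 + 2 = 8.
No covering selection has total cost below 8.

8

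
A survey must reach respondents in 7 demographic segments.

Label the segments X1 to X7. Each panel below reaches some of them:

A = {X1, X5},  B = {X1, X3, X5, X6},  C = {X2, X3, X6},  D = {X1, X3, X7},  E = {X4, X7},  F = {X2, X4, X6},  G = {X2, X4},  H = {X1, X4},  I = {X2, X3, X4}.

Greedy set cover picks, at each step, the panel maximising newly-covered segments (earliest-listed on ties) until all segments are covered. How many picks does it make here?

3

Greedy: pick B (covers 4 new) → pick E (covers 2 new) → pick C (covers 1 new). Total picks: 3.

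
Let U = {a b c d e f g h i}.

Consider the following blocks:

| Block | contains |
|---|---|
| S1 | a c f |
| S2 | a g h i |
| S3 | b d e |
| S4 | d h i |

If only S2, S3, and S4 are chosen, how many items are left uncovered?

Union of S2, S3, S4 = {a, b, d, e, g, h, i}.
Not covered: c, f — 2 items.

2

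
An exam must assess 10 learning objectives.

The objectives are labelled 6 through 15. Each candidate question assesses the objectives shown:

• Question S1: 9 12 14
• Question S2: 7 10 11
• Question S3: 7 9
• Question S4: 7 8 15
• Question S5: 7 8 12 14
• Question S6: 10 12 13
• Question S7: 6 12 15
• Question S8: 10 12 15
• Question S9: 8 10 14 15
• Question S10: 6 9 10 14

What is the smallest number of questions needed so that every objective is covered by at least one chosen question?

S2 and S4 and S6 and S10 together: S2 ∪ S4 ∪ S6 ∪ S10 = {6, 7, 8, 9, 10, 11, 12, 13, 14, 15} — every objective is covered.
Only S2 contains 11, so S2 is forced; the remaining 7 objectives need at least 3 more questions (each remaining question adds at most 3) — so at least 4 questions are needed, and 4 is optimal.

4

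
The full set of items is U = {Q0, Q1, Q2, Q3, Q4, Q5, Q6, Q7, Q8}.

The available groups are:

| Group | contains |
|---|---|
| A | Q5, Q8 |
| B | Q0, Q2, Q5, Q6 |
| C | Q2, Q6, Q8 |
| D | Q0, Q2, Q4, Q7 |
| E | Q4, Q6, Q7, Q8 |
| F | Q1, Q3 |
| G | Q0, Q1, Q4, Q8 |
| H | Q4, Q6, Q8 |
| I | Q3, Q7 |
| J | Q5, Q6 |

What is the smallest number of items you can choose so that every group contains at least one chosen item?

T = {Q0, Q3, Q5, Q8} meets every group (each contains at least one member of T), and |T| = 4.
No choice of 3 items meets every group, so 4 is the minimum.

4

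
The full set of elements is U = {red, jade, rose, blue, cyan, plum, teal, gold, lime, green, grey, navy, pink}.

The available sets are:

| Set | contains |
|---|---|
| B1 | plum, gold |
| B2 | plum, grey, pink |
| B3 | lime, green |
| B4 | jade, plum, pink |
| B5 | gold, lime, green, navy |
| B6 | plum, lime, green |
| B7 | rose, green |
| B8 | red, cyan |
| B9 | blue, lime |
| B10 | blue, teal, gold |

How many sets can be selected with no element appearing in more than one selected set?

B4, B7, B8, B10 are pairwise disjoint (B4={jade,plum,pink}; B7={rose,green}; B8={red,cyan}; B10={blue,teal,gold}).
Every remaining set overlaps one of these, and no 5 of the listed sets are pairwise disjoint, so 4 is the maximum.

4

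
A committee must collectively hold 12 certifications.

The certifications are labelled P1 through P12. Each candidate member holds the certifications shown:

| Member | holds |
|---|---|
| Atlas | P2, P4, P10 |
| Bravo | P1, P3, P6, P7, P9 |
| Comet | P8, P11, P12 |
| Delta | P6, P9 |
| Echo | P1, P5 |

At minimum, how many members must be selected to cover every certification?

4

Take {Atlas, Bravo, Comet, Echo}. Their union is {P1, P2, P3, P4, P5, P6, P7, P8, P9, P10, P11, P12}, which is all 12 certifications.
Only Bravo contains P3, so Bravo is forced; the remaining 7 certifications need at least 3 more members (each remaining member adds at most 3) — so at least 4 members are needed, and 4 is optimal.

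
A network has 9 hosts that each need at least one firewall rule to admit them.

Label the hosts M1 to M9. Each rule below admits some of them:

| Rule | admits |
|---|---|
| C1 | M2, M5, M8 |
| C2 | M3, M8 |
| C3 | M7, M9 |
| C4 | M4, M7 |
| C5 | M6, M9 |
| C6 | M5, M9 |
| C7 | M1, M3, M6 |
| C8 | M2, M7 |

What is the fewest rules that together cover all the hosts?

Take {C1, C4, C6, C7}. Their union is {M1, M2, M3, M4, M5, M6, M7, M8, M9}, which is all 9 hosts.
Only C4 contains M4, so C4 is forced; the remaining 7 hosts need at least 3 more rules (each remaining rule adds at most 3) — so at least 4 rules are needed, and 4 is optimal.

4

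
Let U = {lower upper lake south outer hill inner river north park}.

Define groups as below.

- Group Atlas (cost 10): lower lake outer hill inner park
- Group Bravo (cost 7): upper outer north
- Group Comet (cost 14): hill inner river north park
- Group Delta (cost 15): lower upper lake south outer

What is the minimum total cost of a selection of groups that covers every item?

29

Comet, Delta together cover every item (Comet ∪ Delta = {lower, upper, lake, south, outer, hill, inner, river, north, park}); total cost 14 + 15 = 29.
The greedy pick Atlas, Bravo, Comet, Delta costs 46; no covering selection beats 29.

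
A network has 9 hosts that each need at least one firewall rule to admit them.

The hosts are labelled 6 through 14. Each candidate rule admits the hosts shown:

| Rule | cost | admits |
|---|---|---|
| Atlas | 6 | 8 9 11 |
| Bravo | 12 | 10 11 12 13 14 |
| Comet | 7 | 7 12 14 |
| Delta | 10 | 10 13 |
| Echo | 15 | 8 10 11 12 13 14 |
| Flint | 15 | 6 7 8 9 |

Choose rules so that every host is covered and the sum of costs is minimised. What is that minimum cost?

27

Bravo, Flint together cover every host (Bravo ∪ Flint = {6, 7, 8, 9, 10, 11, 12, 13, 14}); total cost 12 + 15 = 27.
The greedy pick Atlas, Comet, Delta, Flint costs 38; no covering selection beats 27.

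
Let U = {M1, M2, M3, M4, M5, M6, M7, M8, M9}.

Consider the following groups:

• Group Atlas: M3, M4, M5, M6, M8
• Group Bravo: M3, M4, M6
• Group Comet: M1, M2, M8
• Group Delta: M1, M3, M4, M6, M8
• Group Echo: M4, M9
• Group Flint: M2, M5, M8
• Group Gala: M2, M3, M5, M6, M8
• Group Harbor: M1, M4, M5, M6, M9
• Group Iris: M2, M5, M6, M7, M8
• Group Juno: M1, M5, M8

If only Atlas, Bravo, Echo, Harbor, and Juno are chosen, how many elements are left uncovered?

Union of Atlas, Bravo, Echo, Harbor, Juno = {M1, M3, M4, M5, M6, M8, M9}.
Not covered: M2, M7 — 2 elements.

2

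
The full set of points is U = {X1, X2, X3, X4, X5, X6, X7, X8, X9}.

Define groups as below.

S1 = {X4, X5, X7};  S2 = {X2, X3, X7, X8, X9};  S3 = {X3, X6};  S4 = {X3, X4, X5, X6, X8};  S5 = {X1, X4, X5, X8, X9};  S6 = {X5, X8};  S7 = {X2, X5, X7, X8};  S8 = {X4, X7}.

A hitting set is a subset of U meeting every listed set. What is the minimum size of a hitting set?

The 3 points {X5, X6, X7} hit every group.
The groups S3, S6, S8 are pairwise disjoint, so any hitting set needs a separate point for each — at least 3. Hence 3 is optimal.

3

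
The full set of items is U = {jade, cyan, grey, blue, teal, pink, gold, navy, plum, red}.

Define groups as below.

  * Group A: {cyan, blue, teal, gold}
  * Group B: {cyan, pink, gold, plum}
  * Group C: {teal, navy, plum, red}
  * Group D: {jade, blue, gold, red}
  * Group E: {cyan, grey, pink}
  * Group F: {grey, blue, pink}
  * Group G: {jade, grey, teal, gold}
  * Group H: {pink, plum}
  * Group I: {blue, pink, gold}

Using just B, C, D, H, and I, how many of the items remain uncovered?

1

Union of B, C, D, H, I = {jade, cyan, blue, teal, pink, gold, navy, plum, red}.
Not covered: grey — 1 item.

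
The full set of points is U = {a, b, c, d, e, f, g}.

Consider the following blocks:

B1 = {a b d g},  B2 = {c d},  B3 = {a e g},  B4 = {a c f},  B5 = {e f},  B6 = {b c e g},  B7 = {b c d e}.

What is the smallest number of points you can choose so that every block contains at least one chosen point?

3

The 3 points {d, f, g} hit every block.
No choice of 2 points meets every block, so 3 is the minimum.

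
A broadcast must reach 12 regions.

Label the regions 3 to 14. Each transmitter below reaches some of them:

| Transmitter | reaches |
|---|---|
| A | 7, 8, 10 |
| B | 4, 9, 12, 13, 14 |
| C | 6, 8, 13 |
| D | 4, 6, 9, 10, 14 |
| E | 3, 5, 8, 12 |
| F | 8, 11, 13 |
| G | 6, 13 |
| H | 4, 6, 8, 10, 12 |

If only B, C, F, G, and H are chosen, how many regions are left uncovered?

Union of B, C, F, G, H = {4, 6, 8, 9, 10, 11, 12, 13, 14}.
Not covered: 3, 5, 7 — 3 regions.

3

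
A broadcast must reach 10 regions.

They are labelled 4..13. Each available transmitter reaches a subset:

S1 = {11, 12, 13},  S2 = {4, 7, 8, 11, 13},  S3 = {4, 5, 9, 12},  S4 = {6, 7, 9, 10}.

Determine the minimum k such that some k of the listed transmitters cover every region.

Take {S2, S3, S4}. Their union is {4, 5, 6, 7, 8, 9, 10, 11, 12, 13}, which is all 10 regions.
Only S3 contains 5, so S3 is forced; the remaining 6 regions need at least 2 more transmitters (each remaining transmitter adds at most 4) — so at least 3 transmitters are needed, and 3 is optimal.

3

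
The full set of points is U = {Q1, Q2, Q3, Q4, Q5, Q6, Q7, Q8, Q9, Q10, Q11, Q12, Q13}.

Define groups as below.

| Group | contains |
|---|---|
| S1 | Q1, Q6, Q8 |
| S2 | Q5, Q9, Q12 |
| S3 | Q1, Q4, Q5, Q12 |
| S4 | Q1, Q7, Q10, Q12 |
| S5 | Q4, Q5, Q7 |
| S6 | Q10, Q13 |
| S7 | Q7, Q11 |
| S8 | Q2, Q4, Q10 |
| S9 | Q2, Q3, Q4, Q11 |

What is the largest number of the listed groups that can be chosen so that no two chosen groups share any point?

S1, S2, S6, S9 are pairwise disjoint (S1={Q1,Q6,Q8}; S2={Q5,Q9,Q12}; S6={Q10,Q13}; S9={Q2,Q3,Q4,Q11}).
Every remaining group overlaps one of these, and no 5 of the listed groups are pairwise disjoint, so 4 is the maximum.

4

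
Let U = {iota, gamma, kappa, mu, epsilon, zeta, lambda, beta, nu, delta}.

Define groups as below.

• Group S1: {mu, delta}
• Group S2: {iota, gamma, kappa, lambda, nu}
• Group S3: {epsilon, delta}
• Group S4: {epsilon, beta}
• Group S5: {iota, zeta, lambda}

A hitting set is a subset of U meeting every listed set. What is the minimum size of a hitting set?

3

H = {iota, mu, epsilon} meets every group (each contains at least one member of H), and |H| = 3.
The groups S1, S4, S5 are pairwise disjoint, so any hitting set needs a separate element for each — at least 3. Hence 3 is optimal.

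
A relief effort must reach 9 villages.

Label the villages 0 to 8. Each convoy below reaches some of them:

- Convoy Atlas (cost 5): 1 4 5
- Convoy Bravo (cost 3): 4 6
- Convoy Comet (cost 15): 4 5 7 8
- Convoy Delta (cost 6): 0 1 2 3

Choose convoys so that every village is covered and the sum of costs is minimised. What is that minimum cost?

24

Bravo, Comet, Delta together cover every village (Bravo ∪ Comet ∪ Delta = {0, 1, 2, 3, 4, 5, 6, 7, 8}); total cost 3 + 15 + 6 = 24.
The greedy pick Bravo, Delta, Atlas, Comet costs 29; no covering selection beats 24.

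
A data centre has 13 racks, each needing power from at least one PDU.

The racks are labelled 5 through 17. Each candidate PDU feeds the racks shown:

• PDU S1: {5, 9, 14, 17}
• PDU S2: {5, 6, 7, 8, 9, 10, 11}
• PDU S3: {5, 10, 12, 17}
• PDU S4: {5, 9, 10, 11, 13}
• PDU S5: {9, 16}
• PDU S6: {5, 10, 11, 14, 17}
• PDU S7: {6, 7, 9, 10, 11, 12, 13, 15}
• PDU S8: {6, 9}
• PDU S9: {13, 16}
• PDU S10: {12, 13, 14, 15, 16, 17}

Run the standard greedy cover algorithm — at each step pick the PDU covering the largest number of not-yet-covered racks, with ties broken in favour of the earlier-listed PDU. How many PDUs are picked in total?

4

Greedy: pick S7 (covers 8 new) → pick S1 (covers 3 new) → pick S2 (covers 1 new) → pick S5 (covers 1 new). Total picks: 4.
(The true minimum cover uses only 2 PDUs, so greedy is not optimal here.)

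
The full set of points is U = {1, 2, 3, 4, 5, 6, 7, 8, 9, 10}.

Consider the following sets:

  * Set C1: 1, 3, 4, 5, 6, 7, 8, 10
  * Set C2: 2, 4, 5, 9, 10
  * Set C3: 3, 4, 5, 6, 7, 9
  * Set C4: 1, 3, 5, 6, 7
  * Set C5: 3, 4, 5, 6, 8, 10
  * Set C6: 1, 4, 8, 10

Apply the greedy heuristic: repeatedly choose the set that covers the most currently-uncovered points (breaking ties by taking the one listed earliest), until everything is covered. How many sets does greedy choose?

2

Greedy: pick C1 (covers 8 new) → pick C2 (covers 2 new). Total picks: 2.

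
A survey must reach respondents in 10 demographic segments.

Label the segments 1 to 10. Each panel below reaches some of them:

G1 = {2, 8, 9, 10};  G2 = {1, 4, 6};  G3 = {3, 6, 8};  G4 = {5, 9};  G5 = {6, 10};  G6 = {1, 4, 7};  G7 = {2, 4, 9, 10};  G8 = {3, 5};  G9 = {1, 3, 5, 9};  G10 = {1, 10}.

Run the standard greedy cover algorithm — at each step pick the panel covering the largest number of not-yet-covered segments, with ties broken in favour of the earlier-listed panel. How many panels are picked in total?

Greedy: pick G1 (covers 4 new) → pick G2 (covers 3 new) → pick G8 (covers 2 new) → pick G6 (covers 1 new). Total picks: 4.

4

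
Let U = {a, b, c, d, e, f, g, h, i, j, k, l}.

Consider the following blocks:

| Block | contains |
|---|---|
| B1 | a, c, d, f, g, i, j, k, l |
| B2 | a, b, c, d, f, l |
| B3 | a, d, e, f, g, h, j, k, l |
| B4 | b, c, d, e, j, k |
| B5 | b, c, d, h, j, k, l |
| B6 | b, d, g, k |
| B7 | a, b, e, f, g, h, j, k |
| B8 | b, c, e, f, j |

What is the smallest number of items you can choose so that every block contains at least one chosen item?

T = {d, e} meets every block (each contains at least one member of T), and |T| = 2.
No single item lies in every block, so at least 2 are needed and 2 is optimal.

2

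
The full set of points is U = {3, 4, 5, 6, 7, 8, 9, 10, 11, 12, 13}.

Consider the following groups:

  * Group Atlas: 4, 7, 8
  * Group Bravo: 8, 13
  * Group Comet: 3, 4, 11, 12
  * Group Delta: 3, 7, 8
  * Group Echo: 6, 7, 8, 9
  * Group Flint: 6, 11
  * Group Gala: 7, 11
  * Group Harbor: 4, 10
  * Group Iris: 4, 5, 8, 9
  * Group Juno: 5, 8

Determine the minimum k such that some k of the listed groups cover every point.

Bravo and Comet and Echo and Harbor and Iris together: Bravo ∪ Comet ∪ Echo ∪ Harbor ∪ Iris = {3, 4, 5, 6, 7, 8, 9, 10, 11, 12, 13} — every point is covered.
No 4 of the 10 groups cover everything (all 210 combinations miss at least one point), so 5 is optimal.

5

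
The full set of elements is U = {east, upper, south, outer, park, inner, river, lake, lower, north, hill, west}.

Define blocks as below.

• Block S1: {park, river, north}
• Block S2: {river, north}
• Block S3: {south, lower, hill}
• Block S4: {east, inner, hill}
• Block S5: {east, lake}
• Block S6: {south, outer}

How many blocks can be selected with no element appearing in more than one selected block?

S2, S4, S6 are pairwise disjoint (S2={river,north}; S4={east,inner,hill}; S6={south,outer}).
Every remaining block overlaps one of these, and no 4 of the listed blocks are pairwise disjoint, so 3 is the maximum.

3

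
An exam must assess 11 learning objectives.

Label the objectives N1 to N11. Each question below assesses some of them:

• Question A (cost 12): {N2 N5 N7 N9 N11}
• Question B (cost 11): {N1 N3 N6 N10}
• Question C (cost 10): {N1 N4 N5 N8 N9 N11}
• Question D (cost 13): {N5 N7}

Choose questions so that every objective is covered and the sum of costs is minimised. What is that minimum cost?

33

A, B, C together cover every objective (A ∪ B ∪ C = {N1, N2, N3, N4, N5, N6, N7, N8, N9, N10, N11}); total cost 12 + 11 + 10 = 33.
No covering selection has total cost below 33.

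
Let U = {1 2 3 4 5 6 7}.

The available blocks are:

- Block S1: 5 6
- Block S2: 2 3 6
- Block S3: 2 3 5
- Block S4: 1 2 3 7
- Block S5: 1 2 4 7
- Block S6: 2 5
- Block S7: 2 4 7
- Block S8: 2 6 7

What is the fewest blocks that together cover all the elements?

S1 and S4 and S5 together: S1 ∪ S4 ∪ S5 = {1, 2, 3, 4, 5, 6, 7} — every element is covered.
No 2 of the 8 blocks cover everything (all 28 combinations miss at least one element), so 3 is optimal.

3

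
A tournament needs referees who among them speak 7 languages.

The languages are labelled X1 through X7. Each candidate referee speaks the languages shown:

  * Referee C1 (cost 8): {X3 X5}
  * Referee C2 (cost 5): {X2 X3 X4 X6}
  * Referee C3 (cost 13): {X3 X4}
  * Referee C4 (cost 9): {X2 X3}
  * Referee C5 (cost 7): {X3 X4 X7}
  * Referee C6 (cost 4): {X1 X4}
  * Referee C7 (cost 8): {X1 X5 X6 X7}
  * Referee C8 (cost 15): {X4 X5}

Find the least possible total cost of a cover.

13

C2, C7 together cover every language (C2 ∪ C7 = {X1, X2, X3, X4, X5, X6, X7}); total cost 5 + 8 = 13.
No covering selection has total cost below 13.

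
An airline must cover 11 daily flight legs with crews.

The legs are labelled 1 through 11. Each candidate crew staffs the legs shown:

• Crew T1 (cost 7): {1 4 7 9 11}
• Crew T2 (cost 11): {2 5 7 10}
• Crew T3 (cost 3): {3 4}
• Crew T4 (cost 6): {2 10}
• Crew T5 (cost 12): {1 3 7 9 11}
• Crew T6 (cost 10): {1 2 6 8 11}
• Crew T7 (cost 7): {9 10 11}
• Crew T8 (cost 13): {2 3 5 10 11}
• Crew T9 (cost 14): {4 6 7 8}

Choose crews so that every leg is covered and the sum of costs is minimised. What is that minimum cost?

T1, T6, T8 together cover every leg (T1 ∪ T6 ∪ T8 = {1, 2, 3, 4, 5, 6, 7, 8, 9, 10, 11}); total cost 7 + 10 + 13 = 30.
The greedy pick T1, T3, T4, T6, T2 costs 37; no covering selection beats 30.

30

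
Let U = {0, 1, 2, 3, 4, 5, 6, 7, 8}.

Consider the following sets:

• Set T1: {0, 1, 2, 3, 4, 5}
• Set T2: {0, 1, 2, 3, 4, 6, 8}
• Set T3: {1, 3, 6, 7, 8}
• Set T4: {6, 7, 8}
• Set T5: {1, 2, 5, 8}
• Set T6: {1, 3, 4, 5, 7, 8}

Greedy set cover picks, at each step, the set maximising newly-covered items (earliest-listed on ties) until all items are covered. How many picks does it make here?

Greedy: pick T2 (covers 7 new) → pick T6 (covers 2 new). Total picks: 2.

2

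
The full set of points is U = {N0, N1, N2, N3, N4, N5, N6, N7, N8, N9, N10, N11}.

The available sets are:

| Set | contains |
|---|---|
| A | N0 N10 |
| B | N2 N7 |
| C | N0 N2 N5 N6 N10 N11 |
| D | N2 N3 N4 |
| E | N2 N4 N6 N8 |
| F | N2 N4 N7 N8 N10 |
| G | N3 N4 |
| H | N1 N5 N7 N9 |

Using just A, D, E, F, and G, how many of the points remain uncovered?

4

Union of A, D, E, F, G = {N0, N2, N3, N4, N6, N7, N8, N10}.
Not covered: N1, N5, N9, N11 — 4 points.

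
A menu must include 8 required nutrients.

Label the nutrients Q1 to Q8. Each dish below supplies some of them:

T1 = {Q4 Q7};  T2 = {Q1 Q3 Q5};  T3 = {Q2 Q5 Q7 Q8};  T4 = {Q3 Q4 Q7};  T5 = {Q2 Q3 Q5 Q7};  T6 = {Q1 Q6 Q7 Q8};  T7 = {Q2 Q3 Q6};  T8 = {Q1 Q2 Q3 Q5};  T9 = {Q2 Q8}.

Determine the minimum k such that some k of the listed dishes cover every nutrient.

3

T1 and T6 and T8 together: T1 ∪ T6 ∪ T8 = {Q1, Q2, Q3, Q4, Q5, Q6, Q7, Q8} — every nutrient is covered.
No 2 of the 9 dishes cover everything (all 36 combinations miss at least one nutrient), so 3 is optimal.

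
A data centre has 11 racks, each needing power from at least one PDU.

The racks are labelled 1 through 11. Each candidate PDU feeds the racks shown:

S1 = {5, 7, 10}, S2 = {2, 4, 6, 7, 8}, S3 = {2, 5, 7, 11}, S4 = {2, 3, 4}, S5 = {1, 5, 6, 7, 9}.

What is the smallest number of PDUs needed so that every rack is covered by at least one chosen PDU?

Take {S1, S2, S3, S4, S5}. Their union is {1, 2, 3, 4, 5, 6, 7, 8, 9, 10, 11}, which is all 11 racks.
No 4 of the 5 PDUs cover everything (all 5 combinations miss at least one rack), so 5 is optimal.

5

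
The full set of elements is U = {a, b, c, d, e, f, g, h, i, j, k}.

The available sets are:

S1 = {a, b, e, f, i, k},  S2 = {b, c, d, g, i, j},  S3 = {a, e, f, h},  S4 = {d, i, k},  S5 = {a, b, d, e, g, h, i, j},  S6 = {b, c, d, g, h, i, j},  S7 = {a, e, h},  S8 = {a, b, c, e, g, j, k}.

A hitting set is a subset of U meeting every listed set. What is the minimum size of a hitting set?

T = {a, i} meets every set (each contains at least one member of T), and |T| = 2.
The sets S2, S3 are pairwise disjoint, so any hitting set needs a separate element for each — at least 2. Hence 2 is optimal.

2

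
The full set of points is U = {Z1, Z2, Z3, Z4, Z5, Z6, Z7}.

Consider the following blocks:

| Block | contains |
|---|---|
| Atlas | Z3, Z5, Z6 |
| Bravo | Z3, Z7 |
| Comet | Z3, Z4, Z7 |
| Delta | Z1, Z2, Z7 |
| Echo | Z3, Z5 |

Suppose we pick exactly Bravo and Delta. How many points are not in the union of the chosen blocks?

Union of Bravo, Delta = {Z1, Z2, Z3, Z7}.
Not covered: Z4, Z5, Z6 — 3 points.

3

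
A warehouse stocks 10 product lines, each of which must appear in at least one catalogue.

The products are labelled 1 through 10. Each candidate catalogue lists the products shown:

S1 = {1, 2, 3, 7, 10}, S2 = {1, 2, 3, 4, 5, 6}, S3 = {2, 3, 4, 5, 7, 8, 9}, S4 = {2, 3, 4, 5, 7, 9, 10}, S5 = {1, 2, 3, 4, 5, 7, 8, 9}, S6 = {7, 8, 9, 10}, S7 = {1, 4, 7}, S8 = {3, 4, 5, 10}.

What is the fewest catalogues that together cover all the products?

2

S2 and S6 together: S2 ∪ S6 = {1, 2, 3, 4, 5, 6, 7, 8, 9, 10} — every product is covered.
No single catalogue has all 10 products (the largest, S5, has 8), so 2 is optimal.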